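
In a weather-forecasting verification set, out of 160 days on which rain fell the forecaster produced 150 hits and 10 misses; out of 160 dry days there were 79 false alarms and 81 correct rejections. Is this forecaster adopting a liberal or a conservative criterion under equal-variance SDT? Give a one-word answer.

z(H) = 1.534, z(FA) = -0.016
c = −½·(z(H) + z(FA)) = -0.759
c < 0 → liberal criterion (biased toward responding “yes”).

liberal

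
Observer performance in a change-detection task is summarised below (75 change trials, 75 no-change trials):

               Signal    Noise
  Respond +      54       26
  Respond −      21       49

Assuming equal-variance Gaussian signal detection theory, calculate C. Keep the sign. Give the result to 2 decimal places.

C = -0.09

H = 54/75 = 0.7200
FA = 26/75 = 0.3467
z(0.7200) = 0.5828, z(0.3467) = -0.3942
c = −½·[z(H) + z(FA)] = −0.5 × (0.5828 + (-0.3942)) = -0.0943
c < 0: the observer has a liberal response bias.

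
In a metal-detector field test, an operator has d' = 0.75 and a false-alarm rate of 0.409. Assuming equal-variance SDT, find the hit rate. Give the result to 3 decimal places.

hit rate = 0.698

z(false-alarm rate) = z(0.409) = -0.2301
z(H) = z(FA) + d' = -0.2301 + 0.75 = 0.5199
hit rate = Φ(0.5199) = 0.6984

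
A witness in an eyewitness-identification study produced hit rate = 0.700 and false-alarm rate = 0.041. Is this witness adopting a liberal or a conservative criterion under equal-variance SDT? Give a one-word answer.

conservative

z(H) = 0.524, z(FA) = -1.739
c = −½·(z(H) + z(FA)) = 0.6075
c > 0 → conservative criterion (biased toward responding “no”).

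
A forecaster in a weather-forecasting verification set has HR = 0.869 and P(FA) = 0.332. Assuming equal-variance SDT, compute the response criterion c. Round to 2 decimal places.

c = -0.34

Φ⁻¹(H) = 1.1217
Φ⁻¹(FA) = -0.4344
c = −½·[z(H) + z(FA)] = −0.5 × (1.1217 + (-0.4344)) = -0.34365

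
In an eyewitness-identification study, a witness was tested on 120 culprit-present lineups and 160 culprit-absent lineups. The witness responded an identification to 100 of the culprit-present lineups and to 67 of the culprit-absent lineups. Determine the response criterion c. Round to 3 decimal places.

c = -0.381

H = 100/120 = 0.8333
FA = 67/160 = 0.4188
z(0.8333) = 0.9673, z(0.4188) = -0.2050
c = −½·[z(H) + z(FA)] = −0.5 × (0.9673 + (-0.2050)) = -0.38115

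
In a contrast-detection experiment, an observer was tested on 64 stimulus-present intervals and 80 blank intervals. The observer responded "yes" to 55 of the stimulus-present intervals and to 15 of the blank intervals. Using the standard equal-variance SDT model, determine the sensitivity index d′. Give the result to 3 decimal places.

d′ = 1.965

H = 55/64 = 0.8594
FA = 15/80 = 0.1875
Φ⁻¹(H) = Φ⁻¹(0.8594) = 1.0776
Φ⁻¹(FA) = Φ⁻¹(0.1875) = -0.8871
d' = z(H) − z(FA) = 1.0776 − (-0.8871) = 1.9647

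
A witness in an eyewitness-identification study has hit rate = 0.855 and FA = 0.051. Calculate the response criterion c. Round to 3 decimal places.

z(H) = z(0.855) = 1.0581
z(FA) = z(0.051) = -1.6352
c = −½·[z(H) + z(FA)] = −0.5 × (1.0581 + (-1.6352)) = 0.28855

c = 0.289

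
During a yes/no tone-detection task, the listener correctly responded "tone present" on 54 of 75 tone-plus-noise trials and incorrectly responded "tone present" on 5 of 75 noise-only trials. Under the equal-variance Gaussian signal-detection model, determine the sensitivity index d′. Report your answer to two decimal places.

d′ = 2.08

H = 54/75 = 0.7200
FA = 5/75 = 0.0667
z(0.7200) = 0.5828, z(0.0667) = -1.5008
d' = z(H) − z(FA) = 0.5828 − (-1.5008) = 2.0836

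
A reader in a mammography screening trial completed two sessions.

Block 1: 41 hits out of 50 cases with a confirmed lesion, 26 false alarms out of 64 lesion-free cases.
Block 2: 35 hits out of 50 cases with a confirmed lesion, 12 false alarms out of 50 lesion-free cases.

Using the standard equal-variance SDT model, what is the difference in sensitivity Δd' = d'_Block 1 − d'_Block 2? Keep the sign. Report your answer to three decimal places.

Block 1: z(0.8200) = 0.9154, z(0.4062) = -0.2373, d' = 1.1527
Block 2: z(0.7000) = 0.5244, z(0.2400) = -0.7063, d' = 1.2307
Δd' = d'_Block 1 − d'_Block 2 = 1.1527 − 1.2307 = -0.0780
Block 2 has the higher sensitivity.

Δd' = -0.078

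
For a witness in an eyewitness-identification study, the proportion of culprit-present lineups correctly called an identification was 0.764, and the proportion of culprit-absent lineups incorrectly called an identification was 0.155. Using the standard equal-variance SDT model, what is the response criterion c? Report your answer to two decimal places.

c = 0.15

z(H) = 0.7192
z(FA) = -1.0152
c = −½·[z(H) + z(FA)] = −0.5 × (0.7192 + (-1.0152)) = 0.1480
c > 0: the witness has a conservative response bias.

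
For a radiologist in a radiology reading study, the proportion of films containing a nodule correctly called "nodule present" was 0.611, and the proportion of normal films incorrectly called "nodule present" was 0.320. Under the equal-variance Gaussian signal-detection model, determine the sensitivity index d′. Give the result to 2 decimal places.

d′ = 0.75

z(H) = z(0.611) = 0.282
z(FA) = z(0.320) = -0.468
d' = z(H) − z(FA) = 0.282 − (-0.468) = 0.750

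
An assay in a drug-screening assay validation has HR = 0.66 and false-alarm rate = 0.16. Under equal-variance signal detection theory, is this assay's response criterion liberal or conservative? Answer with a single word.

z(H) = 0.412, z(FA) = -0.994
c = −½·(z(H) + z(FA)) = 0.291
c > 0 → conservative criterion (biased toward responding “no”).

conservative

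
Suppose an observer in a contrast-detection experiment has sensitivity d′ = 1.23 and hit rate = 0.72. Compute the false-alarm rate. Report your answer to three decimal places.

false-alarm rate = 0.259

z(hit rate) = z(0.72) = 0.5828
z(FA) = z(H) − d' = 0.5828 − 1.23 = -0.6472
false-alarm rate = Φ(-0.6472) = 0.2588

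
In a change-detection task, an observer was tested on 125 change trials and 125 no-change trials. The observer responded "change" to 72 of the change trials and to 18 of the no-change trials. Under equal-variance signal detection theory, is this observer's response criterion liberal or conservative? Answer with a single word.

conservative

z(H) = 0.192, z(FA) = -1.063
c = −½·(z(H) + z(FA)) = 0.4355
c > 0 → conservative criterion (biased toward responding “no”).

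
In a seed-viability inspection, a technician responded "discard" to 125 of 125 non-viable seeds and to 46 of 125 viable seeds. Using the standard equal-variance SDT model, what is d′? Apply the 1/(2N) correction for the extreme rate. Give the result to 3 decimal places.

d′ = 2.989

The hit rate is 125/125 = 1, so apply the 1/(2N) correction: H → 1 − 1/(2·125) = 0.99600.
z(H) = z(0.99600) = 2.6521
z(FA) = z(0.36800) = -0.3372
d' = 2.6521 − (-0.3372) = 2.9893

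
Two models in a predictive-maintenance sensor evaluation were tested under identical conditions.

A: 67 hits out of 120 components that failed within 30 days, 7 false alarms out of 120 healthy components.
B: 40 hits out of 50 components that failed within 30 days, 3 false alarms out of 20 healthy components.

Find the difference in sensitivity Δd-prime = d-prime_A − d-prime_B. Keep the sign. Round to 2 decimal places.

A: z(0.5583) = 0.147, z(0.0583) = -1.569, d' = 1.716
B: z(0.8000) = 0.842, z(0.1500) = -1.036, d' = 1.878
Δd' = d'_A − d'_B = 1.716 − 1.878 = -0.162
B has the higher sensitivity.

Δd-prime = -0.16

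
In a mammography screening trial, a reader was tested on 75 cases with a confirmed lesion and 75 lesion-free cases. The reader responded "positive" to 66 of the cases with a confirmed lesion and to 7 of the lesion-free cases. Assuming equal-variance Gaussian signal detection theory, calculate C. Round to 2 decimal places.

C = 0.07

H = 66/75 = 0.8800
FA = 7/75 = 0.0933
Φ⁻¹(H) = Φ⁻¹(0.8800) = 1.175
Φ⁻¹(FA) = Φ⁻¹(0.0933) = -1.321
c = −½·[z(H) + z(FA)] = −0.5 × (1.175 + (-1.321)) = 0.073
c > 0: the reader has a conservative response bias.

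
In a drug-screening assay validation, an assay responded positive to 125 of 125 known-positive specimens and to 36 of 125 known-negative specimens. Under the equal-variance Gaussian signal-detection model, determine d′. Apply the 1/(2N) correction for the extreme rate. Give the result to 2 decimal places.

d′ = 3.21

The hit rate is 125/125 = 1, so apply the 1/(2N) correction: H → 1 − 1/(2·125) = 0.99600.
z(H) = z(0.99600) = 2.652
z(FA) = z(0.28800) = -0.559
d' = 2.652 − (-0.559) = 3.211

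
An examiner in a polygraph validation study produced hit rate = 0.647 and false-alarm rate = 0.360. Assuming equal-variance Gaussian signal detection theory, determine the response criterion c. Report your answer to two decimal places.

z(0.647) = 0.377, z(0.360) = -0.358
c = −½·[z(H) + z(FA)] = −0.5 × (0.377 + (-0.358)) = -0.0095
c < 0: the examiner has a liberal response bias.

c = -0.01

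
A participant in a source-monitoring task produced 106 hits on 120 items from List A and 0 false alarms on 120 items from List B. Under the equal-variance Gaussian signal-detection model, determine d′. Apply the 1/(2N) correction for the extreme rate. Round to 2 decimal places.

d′ = 3.83

The false-alarm rate is 0/120 = 0, so apply the 1/(2N) correction: FA → 1/(2·120) = 0.00417.
z(H) = z(0.88333) = 1.192
z(FA) = z(0.00417) = -2.638
d' = 1.192 − (-2.638) = 3.830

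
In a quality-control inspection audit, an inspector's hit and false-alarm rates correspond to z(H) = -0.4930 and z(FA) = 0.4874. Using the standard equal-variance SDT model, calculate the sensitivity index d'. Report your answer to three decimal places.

d' = -0.980

d' = z(H) − z(FA) = -0.4930 − 0.4874 = -0.9804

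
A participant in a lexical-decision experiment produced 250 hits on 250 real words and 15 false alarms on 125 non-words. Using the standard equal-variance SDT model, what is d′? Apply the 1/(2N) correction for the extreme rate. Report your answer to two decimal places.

The hit rate is 250/250 = 1, so apply the 1/(2N) correction: H → 1 − 1/(2·250) = 0.99800.
z(H) = z(0.99800) = 2.878
z(FA) = z(0.12000) = -1.175
d' = 2.878 − (-1.175) = 4.053

d′ = 4.05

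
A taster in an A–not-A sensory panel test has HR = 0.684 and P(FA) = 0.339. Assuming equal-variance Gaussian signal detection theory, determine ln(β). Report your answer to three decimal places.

ln β = -0.028

z(H) = z(0.684) = 0.4789
z(FA) = z(0.339) = -0.4152
ln β = −½·[z(H)² − z(FA)²] = −0.5 × (0.2293 − 0.1724) = -0.02845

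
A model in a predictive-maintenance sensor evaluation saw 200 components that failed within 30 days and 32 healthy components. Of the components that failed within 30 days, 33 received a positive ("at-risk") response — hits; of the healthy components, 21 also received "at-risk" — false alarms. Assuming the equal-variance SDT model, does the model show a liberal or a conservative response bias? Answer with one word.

z(H) = -0.974, z(FA) = 0.402
c = −½·(z(H) + z(FA)) = 0.286
c > 0 → conservative criterion (biased toward responding “no”).

conservative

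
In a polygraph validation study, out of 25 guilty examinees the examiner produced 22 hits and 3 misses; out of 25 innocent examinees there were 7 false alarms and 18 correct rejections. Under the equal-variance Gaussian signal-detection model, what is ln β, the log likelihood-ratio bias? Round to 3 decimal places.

H = 22/25 = 0.8800
FA = 7/25 = 0.2800
Φ⁻¹(H) = Φ⁻¹(0.8800) = 1.1750
Φ⁻¹(FA) = Φ⁻¹(0.2800) = -0.5828
ln β = −½·[z(H)² − z(FA)²] = −0.5 × (1.3806 − 0.3397) = -0.52045

ln β = -0.520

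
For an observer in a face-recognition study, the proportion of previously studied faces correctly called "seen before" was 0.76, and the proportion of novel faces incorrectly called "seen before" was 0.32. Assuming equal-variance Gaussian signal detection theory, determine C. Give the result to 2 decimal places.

z(H) = 0.706
z(FA) = -0.468
c = −½·[z(H) + z(FA)] = −0.5 × (0.706 + (-0.468)) = -0.119
c < 0: the observer has a liberal response bias.

C = -0.12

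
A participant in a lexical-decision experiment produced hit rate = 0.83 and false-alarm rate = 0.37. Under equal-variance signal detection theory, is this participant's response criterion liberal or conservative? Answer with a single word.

z(H) = 0.954, z(FA) = -0.332
c = −½·(z(H) + z(FA)) = -0.311
c < 0 → liberal criterion (biased toward responding “yes”).

liberal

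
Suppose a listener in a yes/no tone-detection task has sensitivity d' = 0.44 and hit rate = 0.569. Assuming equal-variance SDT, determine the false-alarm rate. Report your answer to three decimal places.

false-alarm rate = 0.395

z(hit rate) = z(0.569) = 0.1738
z(FA) = z(H) − d' = 0.1738 − 0.44 = -0.2662
false-alarm rate = Φ(-0.2662) = 0.3950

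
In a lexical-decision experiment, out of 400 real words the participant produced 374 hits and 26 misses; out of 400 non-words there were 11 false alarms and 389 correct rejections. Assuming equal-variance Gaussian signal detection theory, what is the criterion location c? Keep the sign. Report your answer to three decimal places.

H = 374/400 = 0.9350
FA = 11/400 = 0.0275
Φ⁻¹(H) = Φ⁻¹(0.9350) = 1.5141
Φ⁻¹(FA) = Φ⁻¹(0.0275) = -1.9189
c = −½·[z(H) + z(FA)] = −0.5 × (1.5141 + (-1.9189)) = 0.2024
c > 0: the participant has a conservative response bias.

c = 0.202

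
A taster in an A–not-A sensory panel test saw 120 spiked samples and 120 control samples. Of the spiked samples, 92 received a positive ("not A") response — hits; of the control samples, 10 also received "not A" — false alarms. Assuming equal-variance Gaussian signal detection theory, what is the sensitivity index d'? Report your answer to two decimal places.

d' = 2.11

H = 92/120 = 0.7667
FA = 10/120 = 0.0833
z(0.7667) = 0.728, z(0.0833) = -1.383
d' = z(H) − z(FA) = 0.728 − (-1.383) = 2.111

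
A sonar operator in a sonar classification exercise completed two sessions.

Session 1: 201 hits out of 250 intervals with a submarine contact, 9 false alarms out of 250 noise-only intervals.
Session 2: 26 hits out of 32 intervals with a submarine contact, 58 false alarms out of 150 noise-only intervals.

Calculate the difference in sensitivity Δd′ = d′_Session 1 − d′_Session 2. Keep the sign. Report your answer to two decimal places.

Δd′ = 1.48

Session 1: z(0.8040) = 0.856, z(0.0360) = -1.799, d' = 2.655
Session 2: z(0.8125) = 0.887, z(0.3867) = -0.288, d' = 1.175
Δd' = d'_Session 1 − d'_Session 2 = 2.655 − 1.175 = 1.480
Session 1 has the higher sensitivity.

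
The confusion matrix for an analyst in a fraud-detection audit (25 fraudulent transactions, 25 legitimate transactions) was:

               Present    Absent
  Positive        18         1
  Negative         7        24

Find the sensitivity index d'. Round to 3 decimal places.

d' = 2.334

H = 18/25 = 0.7200
FA = 1/25 = 0.0400
Φ⁻¹(0.7200) = 0.5828, Φ⁻¹(0.0400) = -1.7507
d' = z(H) − z(FA) = 0.5828 − (-1.7507) = 2.3335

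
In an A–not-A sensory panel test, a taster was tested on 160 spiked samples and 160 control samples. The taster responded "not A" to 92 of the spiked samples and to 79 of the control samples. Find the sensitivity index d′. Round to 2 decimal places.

H = 92/160 = 0.5750
FA = 79/160 = 0.4938
z(H) = z(0.5750) = 0.1891
z(FA) = z(0.4938) = -0.0155
d' = z(H) − z(FA) = 0.1891 − (-0.0155) = 0.2046

d′ = 0.20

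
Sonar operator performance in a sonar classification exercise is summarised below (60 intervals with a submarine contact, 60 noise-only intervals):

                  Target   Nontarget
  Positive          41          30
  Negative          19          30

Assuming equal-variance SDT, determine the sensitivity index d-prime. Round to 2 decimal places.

d-prime = 0.48

H = 41/60 = 0.6833
FA = 30/60 = 0.5000
z(0.6833) = 0.4769, z(0.5000) = 0.0000
d' = z(H) − z(FA) = 0.4769 − 0.0000 = 0.4769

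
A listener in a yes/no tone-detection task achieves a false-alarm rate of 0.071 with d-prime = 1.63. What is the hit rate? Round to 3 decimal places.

hit rate = 0.564

z(false-alarm rate) = z(0.071) = -1.4684
z(H) = z(FA) + d' = -1.4684 + 1.63 = 0.1616
hit rate = Φ(0.1616) = 0.5642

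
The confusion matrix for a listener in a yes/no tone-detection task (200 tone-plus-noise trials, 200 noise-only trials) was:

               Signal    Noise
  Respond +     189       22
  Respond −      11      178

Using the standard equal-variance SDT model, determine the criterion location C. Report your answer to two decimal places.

C = -0.19

H = 189/200 = 0.9450
FA = 22/200 = 0.1100
z(H) = 1.598
z(FA) = -1.227
c = −½·[z(H) + z(FA)] = −0.5 × (1.598 + (-1.227)) = -0.1855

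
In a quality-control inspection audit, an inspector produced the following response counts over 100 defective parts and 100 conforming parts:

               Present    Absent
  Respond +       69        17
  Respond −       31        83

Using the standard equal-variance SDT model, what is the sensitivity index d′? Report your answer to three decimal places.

H = 69/100 = 0.6900
FA = 17/100 = 0.1700
z(H) = 0.4959
z(FA) = -0.9542
d' = z(H) − z(FA) = 0.4959 − (-0.9542) = 1.4501

d′ = 1.450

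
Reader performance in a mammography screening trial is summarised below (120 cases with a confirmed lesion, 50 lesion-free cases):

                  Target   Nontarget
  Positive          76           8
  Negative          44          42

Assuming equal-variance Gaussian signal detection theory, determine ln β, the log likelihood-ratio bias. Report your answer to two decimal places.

ln β = 0.44

H = 76/120 = 0.6333
FA = 8/50 = 0.1600
Φ⁻¹(0.6333) = 0.341, Φ⁻¹(0.1600) = -0.994
ln β = −½·[z(H)² − z(FA)²] = −0.5 × (0.116 − 0.988) = 0.436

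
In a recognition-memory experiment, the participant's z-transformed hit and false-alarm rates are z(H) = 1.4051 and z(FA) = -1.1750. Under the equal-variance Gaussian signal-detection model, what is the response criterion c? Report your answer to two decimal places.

c = −½·[z(H) + z(FA)] = −½·(1.4051 + (-1.1750)) = -0.11505
c < 0: the participant has a liberal response bias.

c = -0.12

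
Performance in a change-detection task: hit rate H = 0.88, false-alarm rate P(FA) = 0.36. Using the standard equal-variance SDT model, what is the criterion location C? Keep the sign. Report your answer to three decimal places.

C = -0.408

z(H) = 1.1750
z(FA) = -0.3585
c = −½·[z(H) + z(FA)] = −0.5 × (1.1750 + (-0.3585)) = -0.40825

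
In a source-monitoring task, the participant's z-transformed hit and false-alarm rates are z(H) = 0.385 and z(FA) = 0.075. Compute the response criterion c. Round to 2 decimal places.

c = −½·[z(H) + z(FA)] = −½·(0.385 + 0.075) = -0.230
c < 0: the participant has a liberal response bias.

c = -0.23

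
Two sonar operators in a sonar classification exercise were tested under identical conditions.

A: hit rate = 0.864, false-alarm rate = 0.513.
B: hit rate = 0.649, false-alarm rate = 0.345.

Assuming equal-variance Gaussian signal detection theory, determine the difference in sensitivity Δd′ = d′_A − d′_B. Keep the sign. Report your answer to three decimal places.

A: z(0.864) = 1.0985, z(0.513) = 0.0326, d' = 1.0659
B: z(0.649) = 0.3826, z(0.345) = -0.3989, d' = 0.7815
Δd' = d'_A − d'_B = 1.0659 − 0.7815 = 0.2844
A has the higher sensitivity.

Δd′ = 0.284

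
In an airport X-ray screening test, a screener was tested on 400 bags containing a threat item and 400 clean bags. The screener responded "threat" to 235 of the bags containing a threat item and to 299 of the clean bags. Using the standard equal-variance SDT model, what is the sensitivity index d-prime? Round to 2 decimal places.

d-prime = -0.45

H = 235/400 = 0.5875
FA = 299/400 = 0.7475
Φ⁻¹(H) = Φ⁻¹(0.5875) = 0.221
Φ⁻¹(FA) = Φ⁻¹(0.7475) = 0.667
d' = z(H) − z(FA) = 0.221 − 0.667 = -0.446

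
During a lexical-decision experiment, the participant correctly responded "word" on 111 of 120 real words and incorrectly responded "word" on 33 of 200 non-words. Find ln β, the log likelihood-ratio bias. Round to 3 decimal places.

ln β = -0.562

H = 111/120 = 0.9250
FA = 33/200 = 0.1650
z(0.9250) = 1.4395, z(0.1650) = -0.9741
ln β = −½·[z(H)² − z(FA)²] = −0.5 × (2.0722 − 0.9489) = -0.56165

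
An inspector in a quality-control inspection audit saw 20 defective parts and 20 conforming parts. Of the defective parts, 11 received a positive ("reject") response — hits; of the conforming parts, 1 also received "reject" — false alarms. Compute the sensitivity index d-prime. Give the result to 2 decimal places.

H = 11/20 = 0.5500
FA = 1/20 = 0.0500
Φ⁻¹(0.5500) = 0.126, Φ⁻¹(0.0500) = -1.645
d' = z(H) − z(FA) = 0.126 − (-1.645) = 1.771

d-prime = 1.77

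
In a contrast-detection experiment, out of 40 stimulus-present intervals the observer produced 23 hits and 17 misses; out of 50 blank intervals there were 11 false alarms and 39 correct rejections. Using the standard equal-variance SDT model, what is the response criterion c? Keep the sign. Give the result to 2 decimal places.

c = 0.29

H = 23/40 = 0.5750
FA = 11/50 = 0.2200
z(H) = z(0.5750) = 0.189
z(FA) = z(0.2200) = -0.772
c = −½·[z(H) + z(FA)] = −0.5 × (0.189 + (-0.772)) = 0.2915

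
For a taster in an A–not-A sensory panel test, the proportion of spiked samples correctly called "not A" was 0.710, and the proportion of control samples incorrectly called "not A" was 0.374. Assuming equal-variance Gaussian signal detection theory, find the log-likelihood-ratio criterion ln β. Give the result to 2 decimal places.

ln β = -0.10

z(H) = z(0.710) = 0.553
z(FA) = z(0.374) = -0.321
ln β = −½·[z(H)² − z(FA)²] = −0.5 × (0.306 − 0.103) = -0.1015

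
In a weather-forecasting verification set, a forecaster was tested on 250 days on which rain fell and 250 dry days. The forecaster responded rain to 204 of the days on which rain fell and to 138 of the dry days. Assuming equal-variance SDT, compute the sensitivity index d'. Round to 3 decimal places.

H = 204/250 = 0.8160
FA = 138/250 = 0.5520
Φ⁻¹(0.8160) = 0.9002, Φ⁻¹(0.5520) = 0.1307
d' = z(H) − z(FA) = 0.9002 − 0.1307 = 0.7695

d' = 0.770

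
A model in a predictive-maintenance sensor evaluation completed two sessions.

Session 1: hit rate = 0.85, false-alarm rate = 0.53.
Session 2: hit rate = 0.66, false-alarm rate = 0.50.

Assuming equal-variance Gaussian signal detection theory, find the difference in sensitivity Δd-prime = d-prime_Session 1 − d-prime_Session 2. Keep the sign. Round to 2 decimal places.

Δd-prime = 0.55

Session 1: z(0.85) = 1.036, z(0.53) = 0.075, d' = 0.961
Session 2: z(0.66) = 0.412, z(0.50) = 0.000, d' = 0.412
Δd' = d'_Session 1 − d'_Session 2 = 0.961 − 0.412 = 0.549
Session 1 has the higher sensitivity.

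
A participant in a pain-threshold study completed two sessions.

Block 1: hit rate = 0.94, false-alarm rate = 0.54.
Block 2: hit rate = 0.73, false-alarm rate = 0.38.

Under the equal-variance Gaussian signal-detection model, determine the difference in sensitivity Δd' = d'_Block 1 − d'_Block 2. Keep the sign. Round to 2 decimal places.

Δd' = 0.54

Block 1: z(0.94) = 1.555, z(0.54) = 0.100, d' = 1.455
Block 2: z(0.73) = 0.613, z(0.38) = -0.305, d' = 0.918
Δd' = d'_Block 1 − d'_Block 2 = 1.455 − 0.918 = 0.537
Block 1 has the higher sensitivity.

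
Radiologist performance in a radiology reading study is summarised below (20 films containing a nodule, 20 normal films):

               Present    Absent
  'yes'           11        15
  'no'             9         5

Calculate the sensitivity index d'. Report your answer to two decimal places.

H = 11/20 = 0.5500
FA = 15/20 = 0.7500
z(H) = z(0.5500) = 0.126
z(FA) = z(0.7500) = 0.674
d' = z(H) − z(FA) = 0.126 − 0.674 = -0.548

d' = -0.55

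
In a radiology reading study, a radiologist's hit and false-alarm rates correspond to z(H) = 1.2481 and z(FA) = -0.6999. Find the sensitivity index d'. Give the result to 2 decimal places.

d' = 1.95

d' = z(H) − z(FA) = 1.2481 − (-0.6999) = 1.9480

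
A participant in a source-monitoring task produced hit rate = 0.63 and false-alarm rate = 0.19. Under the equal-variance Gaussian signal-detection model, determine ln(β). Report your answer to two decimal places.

ln β = 0.33

Φ⁻¹(H) = Φ⁻¹(0.63) = 0.332
Φ⁻¹(FA) = Φ⁻¹(0.19) = -0.878
ln β = −½·[z(H)² − z(FA)²] = −0.5 × (0.110 − 0.771) = 0.3305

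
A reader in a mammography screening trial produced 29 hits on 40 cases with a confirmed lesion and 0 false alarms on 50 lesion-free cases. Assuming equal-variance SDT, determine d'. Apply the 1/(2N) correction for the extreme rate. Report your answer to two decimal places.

The false-alarm rate is 0/50 = 0, so apply the 1/(2N) correction: FA → 1/(2·50) = 0.01000.
z(H) = z(0.72500) = 0.598
z(FA) = z(0.01000) = -2.326
d' = 0.598 − (-2.326) = 2.924

d' = 2.92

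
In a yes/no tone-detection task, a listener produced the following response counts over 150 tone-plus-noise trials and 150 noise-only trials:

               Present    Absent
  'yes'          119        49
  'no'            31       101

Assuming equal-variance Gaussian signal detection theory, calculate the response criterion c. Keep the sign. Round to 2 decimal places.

H = 119/150 = 0.7933
FA = 49/150 = 0.3267
z(H) = 0.8179
z(FA) = -0.4490
c = −½·[z(H) + z(FA)] = −0.5 × (0.8179 + (-0.4490)) = -0.18445
c < 0: the listener has a liberal response bias.

c = -0.18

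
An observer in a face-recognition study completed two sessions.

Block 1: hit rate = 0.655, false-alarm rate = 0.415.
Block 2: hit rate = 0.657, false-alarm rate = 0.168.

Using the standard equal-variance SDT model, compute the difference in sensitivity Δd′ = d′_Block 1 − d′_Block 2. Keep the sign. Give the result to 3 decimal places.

Block 1: z(0.655) = 0.3989, z(0.415) = -0.2147, d' = 0.6136
Block 2: z(0.657) = 0.4043, z(0.168) = -0.9621, d' = 1.3664
Δd' = d'_Block 1 − d'_Block 2 = 0.6136 − 1.3664 = -0.7528
Block 2 has the higher sensitivity.

Δd′ = -0.753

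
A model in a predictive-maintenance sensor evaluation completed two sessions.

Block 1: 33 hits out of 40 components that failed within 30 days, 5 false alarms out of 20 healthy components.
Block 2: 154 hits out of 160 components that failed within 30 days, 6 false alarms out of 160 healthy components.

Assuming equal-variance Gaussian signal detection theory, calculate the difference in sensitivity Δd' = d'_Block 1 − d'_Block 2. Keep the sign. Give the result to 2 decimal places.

Δd' = -1.95

Block 1: z(0.8250) = 0.935, z(0.2500) = -0.674, d' = 1.609
Block 2: z(0.9625) = 1.780, z(0.0375) = -1.780, d' = 3.560
Δd' = d'_Block 1 − d'_Block 2 = 1.609 − 3.560 = -1.951
Block 2 has the higher sensitivity.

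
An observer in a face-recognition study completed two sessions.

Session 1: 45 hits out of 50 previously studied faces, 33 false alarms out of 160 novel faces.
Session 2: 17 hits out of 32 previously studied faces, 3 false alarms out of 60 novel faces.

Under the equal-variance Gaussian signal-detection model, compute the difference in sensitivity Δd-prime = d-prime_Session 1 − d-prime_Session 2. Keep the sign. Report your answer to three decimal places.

Δd-prime = 0.378

Session 1: z(0.9000) = 1.2816, z(0.2062) = -0.8197, d' = 2.1013
Session 2: z(0.5312) = 0.0783, z(0.0500) = -1.6449, d' = 1.7232
Δd' = d'_Session 1 − d'_Session 2 = 2.1013 − 1.7232 = 0.3781
Session 1 has the higher sensitivity.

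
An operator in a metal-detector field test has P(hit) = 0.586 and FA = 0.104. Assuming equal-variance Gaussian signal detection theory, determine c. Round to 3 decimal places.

c = 0.521

z(H) = z(0.586) = 0.2173
z(FA) = z(0.104) = -1.2591
c = −½·[z(H) + z(FA)] = −0.5 × (0.2173 + (-1.2591)) = 0.5209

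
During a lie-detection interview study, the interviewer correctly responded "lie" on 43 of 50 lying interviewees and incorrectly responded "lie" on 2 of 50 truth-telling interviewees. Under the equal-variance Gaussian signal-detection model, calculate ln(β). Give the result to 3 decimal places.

H = 43/50 = 0.8600
FA = 2/50 = 0.0400
Φ⁻¹(H) = 1.0803
Φ⁻¹(FA) = -1.7507
ln β = −½·[z(H)² − z(FA)²] = −0.5 × (1.1670 − 3.0650) = 0.9490

ln β = 0.949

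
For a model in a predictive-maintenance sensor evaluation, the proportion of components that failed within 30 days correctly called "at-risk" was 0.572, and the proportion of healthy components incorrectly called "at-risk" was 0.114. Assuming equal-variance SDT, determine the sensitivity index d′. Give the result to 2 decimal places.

z(H) = z(0.572) = 0.181
z(FA) = z(0.114) = -1.206
d' = z(H) − z(FA) = 0.181 − (-1.206) = 1.387

d′ = 1.39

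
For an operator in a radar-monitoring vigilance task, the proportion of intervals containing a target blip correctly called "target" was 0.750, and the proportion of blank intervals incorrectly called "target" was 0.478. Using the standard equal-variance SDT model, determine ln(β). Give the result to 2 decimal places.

z(H) = z(0.750) = 0.674
z(FA) = z(0.478) = -0.055
ln β = −½·[z(H)² − z(FA)²] = −0.5 × (0.454 − 0.003) = -0.2255

ln β = -0.23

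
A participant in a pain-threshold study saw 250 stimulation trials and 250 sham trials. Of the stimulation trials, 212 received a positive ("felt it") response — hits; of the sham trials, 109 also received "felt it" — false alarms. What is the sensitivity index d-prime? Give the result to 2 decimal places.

H = 212/250 = 0.8480
FA = 109/250 = 0.4360
z(H) = 1.028
z(FA) = -0.161
d' = z(H) − z(FA) = 1.028 − (-0.161) = 1.189

d-prime = 1.19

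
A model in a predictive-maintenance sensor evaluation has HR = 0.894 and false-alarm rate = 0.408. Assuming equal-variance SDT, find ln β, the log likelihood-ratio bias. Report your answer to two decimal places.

z(H) = z(0.894) = 1.248
z(FA) = z(0.408) = -0.233
ln β = −½·[z(H)² − z(FA)²] = −0.5 × (1.558 − 0.054) = -0.752

ln β = -0.75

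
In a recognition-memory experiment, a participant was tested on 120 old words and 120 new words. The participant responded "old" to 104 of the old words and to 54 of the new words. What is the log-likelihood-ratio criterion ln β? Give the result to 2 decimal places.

ln β = -0.61

H = 104/120 = 0.8667
FA = 54/120 = 0.4500
z(H) = z(0.8667) = 1.111
z(FA) = z(0.4500) = -0.126
ln β = −½·[z(H)² − z(FA)²] = −0.5 × (1.234 − 0.016) = -0.609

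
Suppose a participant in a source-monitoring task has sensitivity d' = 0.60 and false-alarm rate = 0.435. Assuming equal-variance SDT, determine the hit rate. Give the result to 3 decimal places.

z(false-alarm rate) = z(0.435) = -0.1637
z(H) = z(FA) + d' = -0.1637 + 0.60 = 0.4363
hit rate = Φ(0.4363) = 0.6687

hit rate = 0.669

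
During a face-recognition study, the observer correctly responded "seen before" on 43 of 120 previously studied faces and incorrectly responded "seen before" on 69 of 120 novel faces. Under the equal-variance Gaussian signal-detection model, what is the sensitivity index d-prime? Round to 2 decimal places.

d-prime = -0.55

H = 43/120 = 0.3583
FA = 69/120 = 0.5750
Φ⁻¹(H) = Φ⁻¹(0.3583) = -0.3630
Φ⁻¹(FA) = Φ⁻¹(0.5750) = 0.1891
d' = z(H) − z(FA) = -0.3630 − 0.1891 = -0.5521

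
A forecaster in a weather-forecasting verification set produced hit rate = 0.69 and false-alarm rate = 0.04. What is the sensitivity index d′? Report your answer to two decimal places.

d′ = 2.25

z(0.69) = 0.4959, z(0.04) = -1.7507
d' = z(H) − z(FA) = 0.4959 − (-1.7507) = 2.2466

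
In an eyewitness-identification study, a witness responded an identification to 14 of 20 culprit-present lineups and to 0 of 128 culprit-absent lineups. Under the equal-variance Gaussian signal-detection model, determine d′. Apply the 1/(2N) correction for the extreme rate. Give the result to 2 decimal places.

The false-alarm rate is 0/128 = 0, so apply the 1/(2N) correction: FA → 1/(2·128) = 0.00391.
z(H) = z(0.70000) = 0.524
z(FA) = z(0.00391) = -2.660
d' = 0.524 − (-2.660) = 3.184

d′ = 3.18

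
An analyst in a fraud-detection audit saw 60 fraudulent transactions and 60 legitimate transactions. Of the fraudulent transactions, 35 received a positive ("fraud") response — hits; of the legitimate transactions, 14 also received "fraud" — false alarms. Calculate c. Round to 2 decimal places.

H = 35/60 = 0.5833
FA = 14/60 = 0.2333
z(0.5833) = 0.210, z(0.2333) = -0.728
c = −½·[z(H) + z(FA)] = −0.5 × (0.210 + (-0.728)) = 0.259
c > 0: the analyst has a conservative response bias.

c = 0.26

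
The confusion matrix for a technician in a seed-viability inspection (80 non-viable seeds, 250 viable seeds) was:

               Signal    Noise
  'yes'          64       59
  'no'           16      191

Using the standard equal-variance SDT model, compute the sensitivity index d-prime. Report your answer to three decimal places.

d-prime = 1.561

H = 64/80 = 0.8000
FA = 59/250 = 0.2360
z(0.8000) = 0.8416, z(0.2360) = -0.7192
d' = z(H) − z(FA) = 0.8416 − (-0.7192) = 1.5608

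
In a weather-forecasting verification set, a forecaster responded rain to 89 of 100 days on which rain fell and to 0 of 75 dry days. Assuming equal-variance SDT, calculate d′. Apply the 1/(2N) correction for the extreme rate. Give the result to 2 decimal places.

d′ = 3.70

The false-alarm rate is 0/75 = 0, so apply the 1/(2N) correction: FA → 1/(2·75) = 0.00667.
z(H) = z(0.89000) = 1.227
z(FA) = z(0.00667) = -2.475
d' = 1.227 − (-2.475) = 3.702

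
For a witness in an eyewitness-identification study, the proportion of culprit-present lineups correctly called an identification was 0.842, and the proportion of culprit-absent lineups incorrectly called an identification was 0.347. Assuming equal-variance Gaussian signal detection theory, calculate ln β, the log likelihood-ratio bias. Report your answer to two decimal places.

z(H) = z(0.842) = 1.003
z(FA) = z(0.347) = -0.393
ln β = −½·[z(H)² − z(FA)²] = −0.5 × (1.006 − 0.154) = -0.426

ln β = -0.43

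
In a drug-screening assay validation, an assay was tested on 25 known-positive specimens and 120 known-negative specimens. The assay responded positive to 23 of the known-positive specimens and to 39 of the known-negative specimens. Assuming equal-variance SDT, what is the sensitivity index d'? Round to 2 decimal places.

H = 23/25 = 0.9200
FA = 39/120 = 0.3250
Φ⁻¹(H) = 1.405
Φ⁻¹(FA) = -0.454
d' = z(H) − z(FA) = 1.405 − (-0.454) = 1.859

d' = 1.86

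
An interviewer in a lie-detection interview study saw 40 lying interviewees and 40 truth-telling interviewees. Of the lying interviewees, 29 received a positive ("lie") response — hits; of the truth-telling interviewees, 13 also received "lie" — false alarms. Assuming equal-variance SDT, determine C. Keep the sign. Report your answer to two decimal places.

H = 29/40 = 0.7250
FA = 13/40 = 0.3250
z(H) = 0.598
z(FA) = -0.454
c = −½·[z(H) + z(FA)] = −0.5 × (0.598 + (-0.454)) = -0.072

C = -0.07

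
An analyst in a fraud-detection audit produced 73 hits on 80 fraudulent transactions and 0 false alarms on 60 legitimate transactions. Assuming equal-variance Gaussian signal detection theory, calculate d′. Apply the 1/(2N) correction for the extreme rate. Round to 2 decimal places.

The false-alarm rate is 0/60 = 0, so apply the 1/(2N) correction: FA → 1/(2·60) = 0.00833.
z(H) = z(0.91250) = 1.356
z(FA) = z(0.00833) = -2.394
d' = 1.356 − (-2.394) = 3.750

d′ = 3.75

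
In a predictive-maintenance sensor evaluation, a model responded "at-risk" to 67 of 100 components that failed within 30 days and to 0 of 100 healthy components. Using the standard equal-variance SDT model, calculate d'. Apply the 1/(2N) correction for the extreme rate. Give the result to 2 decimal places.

d' = 3.02

The false-alarm rate is 0/100 = 0, so apply the 1/(2N) correction: FA → 1/(2·100) = 0.00500.
z(H) = z(0.67000) = 0.440
z(FA) = z(0.00500) = -2.576
d' = 0.440 − (-2.576) = 3.016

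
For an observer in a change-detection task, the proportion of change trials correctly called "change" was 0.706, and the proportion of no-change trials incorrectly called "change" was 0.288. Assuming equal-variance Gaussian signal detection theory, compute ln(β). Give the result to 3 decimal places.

Φ⁻¹(0.706) = 0.5417, Φ⁻¹(0.288) = -0.5592
ln β = −½·[z(H)² − z(FA)²] = −0.5 × (0.2934 − 0.3127) = 0.00965

ln β = 0.010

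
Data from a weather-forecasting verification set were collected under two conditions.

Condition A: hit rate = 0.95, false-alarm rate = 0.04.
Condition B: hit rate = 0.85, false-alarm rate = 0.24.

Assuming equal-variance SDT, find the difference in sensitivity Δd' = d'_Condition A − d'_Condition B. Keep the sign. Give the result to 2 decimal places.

Δd' = 1.65

Condition A: z(0.95) = 1.645, z(0.04) = -1.751, d' = 3.396
Condition B: z(0.85) = 1.036, z(0.24) = -0.706, d' = 1.742
Δd' = d'_Condition A − d'_Condition B = 3.396 − 1.742 = 1.654
Condition A has the higher sensitivity.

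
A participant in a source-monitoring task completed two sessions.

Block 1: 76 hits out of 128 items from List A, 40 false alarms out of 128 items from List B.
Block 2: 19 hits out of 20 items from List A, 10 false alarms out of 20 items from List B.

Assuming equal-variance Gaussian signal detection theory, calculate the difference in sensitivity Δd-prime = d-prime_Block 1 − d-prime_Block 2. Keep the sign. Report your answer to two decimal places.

Block 1: z(0.5938) = 0.237, z(0.3125) = -0.489, d' = 0.726
Block 2: z(0.9500) = 1.645, z(0.5000) = 0.000, d' = 1.645
Δd' = d'_Block 1 − d'_Block 2 = 0.726 − 1.645 = -0.919
Block 2 has the higher sensitivity.

Δd-prime = -0.92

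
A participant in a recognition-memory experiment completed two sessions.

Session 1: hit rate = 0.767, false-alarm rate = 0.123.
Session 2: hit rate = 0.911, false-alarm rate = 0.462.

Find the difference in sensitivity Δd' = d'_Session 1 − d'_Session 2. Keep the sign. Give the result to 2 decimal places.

Session 1: z(0.767) = 0.729, z(0.123) = -1.160, d' = 1.889
Session 2: z(0.911) = 1.347, z(0.462) = -0.095, d' = 1.442
Δd' = d'_Session 1 − d'_Session 2 = 1.889 − 1.442 = 0.447
Session 1 has the higher sensitivity.

Δd' = 0.45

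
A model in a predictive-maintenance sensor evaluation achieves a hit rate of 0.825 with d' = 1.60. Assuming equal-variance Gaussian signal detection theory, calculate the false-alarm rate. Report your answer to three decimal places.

false-alarm rate = 0.253

z(hit rate) = z(0.825) = 0.9346
z(FA) = z(H) − d' = 0.9346 − 1.60 = -0.6654
false-alarm rate = Φ(-0.6654) = 0.2529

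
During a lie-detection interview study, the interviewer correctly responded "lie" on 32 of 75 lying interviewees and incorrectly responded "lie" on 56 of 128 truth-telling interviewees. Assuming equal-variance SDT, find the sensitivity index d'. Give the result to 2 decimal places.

H = 32/75 = 0.4267
FA = 56/128 = 0.4375
z(0.4267) = -0.1848, z(0.4375) = -0.1573
d' = z(H) − z(FA) = -0.1848 − (-0.1573) = -0.0275

d' = -0.03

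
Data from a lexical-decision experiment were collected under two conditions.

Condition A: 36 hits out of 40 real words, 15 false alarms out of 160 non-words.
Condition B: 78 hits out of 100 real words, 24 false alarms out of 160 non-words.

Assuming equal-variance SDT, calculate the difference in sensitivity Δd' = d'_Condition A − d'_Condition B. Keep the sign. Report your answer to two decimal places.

Δd' = 0.79

Condition A: z(0.9000) = 1.282, z(0.0938) = -1.318, d' = 2.600
Condition B: z(0.7800) = 0.772, z(0.1500) = -1.036, d' = 1.808
Δd' = d'_Condition A − d'_Condition B = 2.600 − 1.808 = 0.792
Condition A has the higher sensitivity.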